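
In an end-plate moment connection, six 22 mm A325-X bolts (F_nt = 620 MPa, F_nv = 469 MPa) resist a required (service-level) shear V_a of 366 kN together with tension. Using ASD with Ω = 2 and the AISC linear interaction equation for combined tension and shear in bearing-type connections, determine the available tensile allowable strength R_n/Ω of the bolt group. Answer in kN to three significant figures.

435 kN

A_b = π·22²/4 = 380.1 mm²; f_rv = 366 × 1000 / (6 × 380.1) = 160.5 MPa.
F'_nt = 1.3 F_nt − (Ω F_nt / F_nv) f_rv = 1.3·620 − (2·620/469)·160.5 = 381.7 MPa, capped at F_nt → F'_nt = 381.7 MPa.
R_n = F'_nt · A_b · n = 381.7 × 380.1 × 6 / 1000 = 870.6 kN.
Allowable strength R_n/Ω = 870.6 / 2 = 435 kN.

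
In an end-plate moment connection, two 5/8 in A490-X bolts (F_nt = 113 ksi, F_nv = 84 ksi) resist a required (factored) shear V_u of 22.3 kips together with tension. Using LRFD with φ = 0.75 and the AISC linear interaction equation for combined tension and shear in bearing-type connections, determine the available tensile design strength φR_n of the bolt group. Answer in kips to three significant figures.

A_b = π·0.625²/4 = 0.3068 in²; f_rv = 22.3 / (2 × 0.3068) = 36.34 ksi.
F'_nt = 1.3 F_nt − (F_nt / φF_nv) f_rv = 1.3·113 − (113/(0.75·84))·36.34 = 81.71 ksi, capped at F_nt → F'_nt = 81.71 ksi.
R_n = F'_nt · A_b · n = 81.71 × 0.3068 × 2 = 50.14 kips.
Design strength φR_n = 0.75 × 50.14 = 37.6 kips.

37.6 kips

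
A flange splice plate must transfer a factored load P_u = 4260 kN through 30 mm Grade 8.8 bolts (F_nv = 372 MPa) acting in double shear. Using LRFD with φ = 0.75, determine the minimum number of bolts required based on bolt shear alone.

A_b = π·30²/4 = 706.9 mm².
Per-bolt design strength φR_n = 0.75 × 372 × 706.9 × 2 / 1000 = 394.4 kN.
n ≥ 4260 / 394.4 = 10.8 → use 11 bolts.

11 bolts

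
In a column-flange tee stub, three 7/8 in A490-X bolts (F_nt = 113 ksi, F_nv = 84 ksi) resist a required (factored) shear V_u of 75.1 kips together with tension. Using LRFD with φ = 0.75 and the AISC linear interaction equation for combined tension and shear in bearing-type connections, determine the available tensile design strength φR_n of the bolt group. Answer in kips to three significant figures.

97.7 kips

A_b = π·0.875²/4 = 0.6013 in²; f_rv = 75.1 / (3 × 0.6013) = 41.63 ksi.
F'_nt = 1.3 F_nt − (F_nt / φF_nv) f_rv = 1.3·113 − (113/(0.75·84))·41.63 = 72.23 ksi, capped at F_nt → F'_nt = 72.23 ksi.
R_n = F'_nt · A_b · n = 72.23 × 0.6013 × 3 = 130.3 kips.
Design strength φR_n = 0.75 × 130.3 = 97.7 kips.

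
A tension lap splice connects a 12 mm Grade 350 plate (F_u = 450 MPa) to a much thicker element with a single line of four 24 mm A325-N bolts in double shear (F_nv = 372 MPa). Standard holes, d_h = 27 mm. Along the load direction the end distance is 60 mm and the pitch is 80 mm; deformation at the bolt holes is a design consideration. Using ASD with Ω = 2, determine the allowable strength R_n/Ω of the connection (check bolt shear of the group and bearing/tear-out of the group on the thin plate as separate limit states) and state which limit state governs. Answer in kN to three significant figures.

Bolt shear: A_b = π·24²/4 = 452.4 mm²; R_n = 372 × 452.4 × 4 × 2 / 1000 = 1346 kN → 1346 / 2 = 673 kN.
Bearing (1.2 l_c t F_u ≤ 2.4 d t F_u): upper limit = 2.4·24·12·450 / 1000 = 311 kN.
  Edge l_c = 60 − 27/2 = 46.5 → r_n = 301.3 kN; interior l_c = 80 − 27 = 53 → r_n = 311 kN.
  R_n,bearing = 1·301.3 + 3·311 = 1234 kN → 1234 / 2 = 617 kN.
Bearing governs: 617 kN.

617 kN (bearing governs)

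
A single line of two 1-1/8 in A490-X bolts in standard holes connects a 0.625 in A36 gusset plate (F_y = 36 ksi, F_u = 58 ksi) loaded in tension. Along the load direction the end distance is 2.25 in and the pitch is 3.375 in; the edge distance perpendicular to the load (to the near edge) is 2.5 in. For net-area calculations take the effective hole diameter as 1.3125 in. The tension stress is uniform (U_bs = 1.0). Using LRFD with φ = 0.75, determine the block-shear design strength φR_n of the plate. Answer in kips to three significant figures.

Shear plane L_v = 2.25 + 1·3.375 = 5.625 in; A_gv = 5.625 × 0.625 = 3.516 in².
A_nv = (5.625 − 1.5·1.3125) × 0.625 = 2.285 in².
A_nt = (2.5 − 0.5·1.3125) × 0.625 = 1.152 in².
0.6 F_u A_nv = 79.52 kips; 0.6 F_y A_gv = 75.94 kips → shear yielding governs the shear term.
R_n = 75.94 + 1.0 × 58 × 1.152 = 142.8 kips.
Design strength φR_n = 0.75 × 142.8 = 107 kips.

107 kips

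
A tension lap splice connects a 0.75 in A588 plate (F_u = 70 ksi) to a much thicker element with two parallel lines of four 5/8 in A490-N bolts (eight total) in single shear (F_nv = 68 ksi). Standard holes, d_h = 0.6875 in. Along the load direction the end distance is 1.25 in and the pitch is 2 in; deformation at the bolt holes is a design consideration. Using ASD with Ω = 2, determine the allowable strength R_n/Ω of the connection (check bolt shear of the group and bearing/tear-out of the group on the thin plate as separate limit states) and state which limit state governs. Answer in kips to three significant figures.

83.4 kips (bolt shear governs)

Bolt shear: A_b = π·0.625²/4 = 0.3068 in²; R_n = 68 × 0.3068 × 8 × 1 = 166.9 kips → 166.9 / 2 = 83.4 kips.
Bearing (1.2 l_c t F_u ≤ 2.4 d t F_u): upper limit = 2.4·0.625·0.75·70 = 78.75 kips.
  Edge l_c = 1.25 − 0.6875/2 = 0.9062 → r_n = 57.09 kips; interior l_c = 2 − 0.6875 = 1.312 → r_n = 78.75 kips.
  R_n,bearing = 2·57.09 + 6·78.75 = 586.7 kips → 586.7 / 2 = 293 kips.
Bolt shear governs: 83.4 kips.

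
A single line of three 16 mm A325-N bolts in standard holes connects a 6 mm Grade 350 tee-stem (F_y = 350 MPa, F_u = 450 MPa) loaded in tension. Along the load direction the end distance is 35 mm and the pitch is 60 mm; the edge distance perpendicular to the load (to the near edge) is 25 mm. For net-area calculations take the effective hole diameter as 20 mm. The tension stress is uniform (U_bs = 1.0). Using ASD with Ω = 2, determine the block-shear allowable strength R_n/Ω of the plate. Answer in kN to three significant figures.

Shear plane L_v = 35 + 2·60 = 155 mm; A_gv = 155 × 6 = 930 mm².
A_nv = (155 − 2.5·20) × 6 = 630 mm².
A_nt = (25 − 0.5·20) × 6 = 90 mm².
0.6 F_u A_nv = 170.1 kN; 0.6 F_y A_gv = 195.3 kN → shear rupture governs the shear term.
R_n = 170.1 + 1.0 × 450 × 90 / 1000 = 210.6 kN.
Allowable strength R_n/Ω = 210.6 / 2 = 105 kN.

105 kN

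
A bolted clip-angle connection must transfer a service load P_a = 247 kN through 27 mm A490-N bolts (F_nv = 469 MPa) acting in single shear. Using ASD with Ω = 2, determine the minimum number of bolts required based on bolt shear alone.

2 bolts

A_b = π·27²/4 = 572.6 mm².
Per-bolt allowable strength R_n/Ω = 469 × 572.6 × 1 / 1000 / 2 = 134.3 kN.
n ≥ 247 / 134.3 = 1.84 → use 2 bolts.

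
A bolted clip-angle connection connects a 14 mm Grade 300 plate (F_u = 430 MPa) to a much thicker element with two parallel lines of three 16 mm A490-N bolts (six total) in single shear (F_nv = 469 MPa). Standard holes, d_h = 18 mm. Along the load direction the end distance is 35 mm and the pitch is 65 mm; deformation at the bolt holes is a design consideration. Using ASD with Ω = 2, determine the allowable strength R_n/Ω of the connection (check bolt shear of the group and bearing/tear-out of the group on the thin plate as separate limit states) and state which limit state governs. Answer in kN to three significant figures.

Bolt shear: A_b = π·16²/4 = 201.1 mm²; R_n = 469 × 201.1 × 6 × 1 / 1000 = 565.8 kN → 565.8 / 2 = 283 kN.
Bearing (1.2 l_c t F_u ≤ 2.4 d t F_u): upper limit = 2.4·16·14·430 / 1000 = 231.2 kN.
  Edge l_c = 35 − 18/2 = 26 → r_n = 187.8 kN; interior l_c = 65 − 18 = 47 → r_n = 231.2 kN.
  R_n,bearing = 2·187.8 + 4·231.2 = 1300 kN → 1300 / 2 = 650 kN.
Bolt shear governs: 283 kN.

283 kN (bolt shear governs)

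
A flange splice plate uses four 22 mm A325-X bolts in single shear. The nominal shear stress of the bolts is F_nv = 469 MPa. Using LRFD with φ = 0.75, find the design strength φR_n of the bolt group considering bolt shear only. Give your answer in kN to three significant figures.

535 kN

A_b = π × 22² / 4 = 380.1 mm².
R_n = F_nv · A_b · n · n_s = 469 × 380.1 × 4 × 1 / 1000 = 713.1 kN.
Design strength φR_n = 0.75 × 713.1 = 535 kN.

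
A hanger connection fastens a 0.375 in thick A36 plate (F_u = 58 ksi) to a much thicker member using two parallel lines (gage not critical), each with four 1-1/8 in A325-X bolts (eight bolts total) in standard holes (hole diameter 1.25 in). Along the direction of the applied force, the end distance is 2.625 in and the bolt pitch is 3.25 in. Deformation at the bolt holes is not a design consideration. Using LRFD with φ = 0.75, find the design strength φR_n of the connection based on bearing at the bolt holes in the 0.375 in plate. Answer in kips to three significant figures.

392 kips

Per bolt r_n = 1.5 l_c t F_u ≤ 3.0 d t F_u; upper limit = 3.0 × 1.125 × 0.375 × 58 = 73.41 kips.
Edge bolt: l_c = 2.625 − 1.25/2 = 2 in → 1.5 × 2 × 0.375 × 58 = 65.25 → r_n = 65.25 kips.
Interior bolts: l_c = 3.25 − 1.25 = 2 in → 1.5 × 2 × 0.375 × 58 = 65.25 → r_n = 65.25 kips.
R_n = 2 × 65.25 + 6 × 65.25 = 522 kips.
Design strength φR_n = 0.75 × 522 = 392 kips.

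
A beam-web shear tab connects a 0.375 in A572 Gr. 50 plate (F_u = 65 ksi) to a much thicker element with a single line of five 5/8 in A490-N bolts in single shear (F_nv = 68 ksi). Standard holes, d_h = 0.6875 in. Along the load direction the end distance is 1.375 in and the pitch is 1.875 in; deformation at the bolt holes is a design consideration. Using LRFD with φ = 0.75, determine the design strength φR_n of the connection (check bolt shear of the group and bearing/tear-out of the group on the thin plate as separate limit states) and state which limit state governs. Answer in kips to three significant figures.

Bolt shear: A_b = π·0.625²/4 = 0.3068 in²; R_n = 68 × 0.3068 × 5 × 1 = 104.3 kips → 0.75 × 104.3 = 78.2 kips.
Bearing (1.2 l_c t F_u ≤ 2.4 d t F_u): upper limit = 2.4·0.625·0.375·65 = 36.56 kips.
  Edge l_c = 1.375 − 0.6875/2 = 1.031 → r_n = 30.16 kips; interior l_c = 1.875 − 0.6875 = 1.188 → r_n = 34.73 kips.
  R_n,bearing = 1·30.16 + 4·34.73 = 169.1 kips → 0.75 × 169.1 = 127 kips.
Bolt shear governs: 78.2 kips.

78.2 kips (bolt shear governs)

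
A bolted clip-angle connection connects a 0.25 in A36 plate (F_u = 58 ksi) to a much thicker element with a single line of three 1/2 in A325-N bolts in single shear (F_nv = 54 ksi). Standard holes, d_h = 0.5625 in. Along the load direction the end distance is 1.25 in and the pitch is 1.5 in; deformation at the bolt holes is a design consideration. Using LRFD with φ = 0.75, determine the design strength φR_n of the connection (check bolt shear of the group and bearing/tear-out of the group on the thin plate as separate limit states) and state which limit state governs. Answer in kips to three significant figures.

Bolt shear: A_b = π·0.5²/4 = 0.1963 in²; R_n = 54 × 0.1963 × 3 × 1 = 31.81 kips → 0.75 × 31.81 = 23.9 kips.
Bearing (1.2 l_c t F_u ≤ 2.4 d t F_u): upper limit = 2.4·0.5·0.25·58 = 17.4 kips.
  Edge l_c = 1.25 − 0.5625/2 = 0.9688 → r_n = 16.86 kips; interior l_c = 1.5 − 0.5625 = 0.9375 → r_n = 16.31 kips.
  R_n,bearing = 1·16.86 + 2·16.31 = 49.48 kips → 0.75 × 49.48 = 37.1 kips.
Bolt shear governs: 23.9 kips.

23.9 kips (bolt shear governs)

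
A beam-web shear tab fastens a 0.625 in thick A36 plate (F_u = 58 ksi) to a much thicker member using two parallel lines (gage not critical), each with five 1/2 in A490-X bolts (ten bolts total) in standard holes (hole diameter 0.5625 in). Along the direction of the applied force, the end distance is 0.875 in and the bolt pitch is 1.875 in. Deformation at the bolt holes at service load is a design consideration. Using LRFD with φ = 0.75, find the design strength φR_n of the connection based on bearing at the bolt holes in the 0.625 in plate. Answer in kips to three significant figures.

300 kips

Per bolt r_n = 1.2 l_c t F_u ≤ 2.4 d t F_u; upper limit = 2.4 × 0.5 × 0.625 × 58 = 43.5 kips.
Edge bolt: l_c = 0.875 − 0.5625/2 = 0.5938 in → 1.2 × 0.5938 × 0.625 × 58 = 25.83 → r_n = 25.83 kips.
Interior bolts: l_c = 1.875 − 0.5625 = 1.312 in → 1.2 × 1.312 × 0.625 × 58 = 57.09 → r_n = 43.5 kips.
R_n = 2 × 25.83 + 8 × 43.5 = 399.7 kips.
Design strength φR_n = 0.75 × 399.7 = 300 kips.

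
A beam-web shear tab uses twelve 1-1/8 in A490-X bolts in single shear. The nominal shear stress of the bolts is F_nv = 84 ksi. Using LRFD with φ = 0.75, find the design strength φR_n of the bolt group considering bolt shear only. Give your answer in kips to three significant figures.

751 kips

A_b = π × 1.125² / 4 = 0.994 in².
R_n = F_nv · A_b · n · n_s = 84 × 0.994 × 12 × 1 = 1002 kips.
Design strength φR_n = 0.75 × 1002 = 751 kips.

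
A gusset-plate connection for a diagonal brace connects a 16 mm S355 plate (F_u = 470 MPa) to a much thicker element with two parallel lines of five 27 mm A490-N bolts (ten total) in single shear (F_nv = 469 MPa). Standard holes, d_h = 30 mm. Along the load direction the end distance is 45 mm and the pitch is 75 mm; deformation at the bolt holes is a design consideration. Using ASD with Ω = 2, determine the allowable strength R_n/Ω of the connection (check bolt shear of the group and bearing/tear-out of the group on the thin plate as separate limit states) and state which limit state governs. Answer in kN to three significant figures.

1340 kN (bolt shear governs)

Bolt shear: A_b = π·27²/4 = 572.6 mm²; R_n = 469 × 572.6 × 10 × 1 / 1000 = 2685 kN → 2685 / 2 = 1340 kN.
Bearing (1.2 l_c t F_u ≤ 2.4 d t F_u): upper limit = 2.4·27·16·470 / 1000 = 487.3 kN.
  Edge l_c = 45 − 30/2 = 30 → r_n = 270.7 kN; interior l_c = 75 − 30 = 45 → r_n = 406.1 kN.
  R_n,bearing = 2·270.7 + 8·406.1 = 3790 kN → 3790 / 2 = 1900 kN.
Bolt shear governs: 1340 kN.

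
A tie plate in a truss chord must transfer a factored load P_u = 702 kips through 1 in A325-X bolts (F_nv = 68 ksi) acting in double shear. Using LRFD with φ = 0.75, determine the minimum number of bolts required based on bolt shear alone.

A_b = π·1²/4 = 0.7854 in².
Per-bolt design strength φR_n = 0.75 × 68 × 0.7854 × 2 = 80.11 kips.
n ≥ 702 / 80.11 = 8.763 → use 9 bolts.

9 bolts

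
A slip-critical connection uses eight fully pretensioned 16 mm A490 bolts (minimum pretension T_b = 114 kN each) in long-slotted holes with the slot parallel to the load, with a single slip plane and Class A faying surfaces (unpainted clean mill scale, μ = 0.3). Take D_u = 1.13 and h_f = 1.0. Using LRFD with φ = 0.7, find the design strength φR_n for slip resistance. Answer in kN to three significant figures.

216 kN

R_n = μ · D_u · h_f · T_b · n_s · n_b = 0.3 × 1.13 × 1.0 × 114 × 1 × 8 = 309.2 kN.
Design strength φR_n = 0.7 × 309.2 = 216 kN.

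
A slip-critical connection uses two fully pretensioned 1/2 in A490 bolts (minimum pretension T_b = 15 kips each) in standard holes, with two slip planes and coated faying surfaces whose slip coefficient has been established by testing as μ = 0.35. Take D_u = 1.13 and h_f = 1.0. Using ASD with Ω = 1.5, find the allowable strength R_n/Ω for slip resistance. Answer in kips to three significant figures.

R_n = μ · D_u · h_f · T_b · n_s · n_b = 0.35 × 1.13 × 1.0 × 15 × 2 × 2 = 23.73 kips.
Allowable strength R_n/Ω = 23.73 / 1.5 = 15.8 kips.

15.8 kips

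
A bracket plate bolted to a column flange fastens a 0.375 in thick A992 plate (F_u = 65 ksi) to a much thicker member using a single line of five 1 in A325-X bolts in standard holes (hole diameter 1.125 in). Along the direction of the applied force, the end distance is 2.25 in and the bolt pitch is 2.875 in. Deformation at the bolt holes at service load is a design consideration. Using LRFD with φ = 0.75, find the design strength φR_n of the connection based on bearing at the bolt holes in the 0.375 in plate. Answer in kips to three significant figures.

191 kips

Per bolt r_n = 1.2 l_c t F_u ≤ 2.4 d t F_u; upper limit = 2.4 × 1 × 0.375 × 65 = 58.5 kips.
Edge bolt: l_c = 2.25 − 1.125/2 = 1.688 in → 1.2 × 1.688 × 0.375 × 65 = 49.36 → r_n = 49.36 kips.
Interior bolts: l_c = 2.875 − 1.125 = 1.75 in → 1.2 × 1.75 × 0.375 × 65 = 51.19 → r_n = 51.19 kips.
R_n = 1 × 49.36 + 4 × 51.19 = 254.1 kips.
Design strength φR_n = 0.75 × 254.1 = 191 kips.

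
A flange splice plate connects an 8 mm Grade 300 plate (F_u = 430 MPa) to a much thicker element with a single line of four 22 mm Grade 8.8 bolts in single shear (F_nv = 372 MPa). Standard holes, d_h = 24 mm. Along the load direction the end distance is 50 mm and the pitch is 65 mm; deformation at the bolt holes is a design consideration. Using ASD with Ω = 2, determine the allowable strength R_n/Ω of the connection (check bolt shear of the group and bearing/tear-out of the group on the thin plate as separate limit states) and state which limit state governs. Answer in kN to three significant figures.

Bolt shear: A_b = π·22²/4 = 380.1 mm²; R_n = 372 × 380.1 × 4 × 1 / 1000 = 565.6 kN → 565.6 / 2 = 283 kN.
Bearing (1.2 l_c t F_u ≤ 2.4 d t F_u): upper limit = 2.4·22·8·430 / 1000 = 181.6 kN.
  Edge l_c = 50 − 24/2 = 38 → r_n = 156.9 kN; interior l_c = 65 − 24 = 41 → r_n = 169.2 kN.
  R_n,bearing = 1·156.9 + 3·169.2 = 664.6 kN → 664.6 / 2 = 332 kN.
Bolt shear governs: 283 kN.

283 kN (bolt shear governs)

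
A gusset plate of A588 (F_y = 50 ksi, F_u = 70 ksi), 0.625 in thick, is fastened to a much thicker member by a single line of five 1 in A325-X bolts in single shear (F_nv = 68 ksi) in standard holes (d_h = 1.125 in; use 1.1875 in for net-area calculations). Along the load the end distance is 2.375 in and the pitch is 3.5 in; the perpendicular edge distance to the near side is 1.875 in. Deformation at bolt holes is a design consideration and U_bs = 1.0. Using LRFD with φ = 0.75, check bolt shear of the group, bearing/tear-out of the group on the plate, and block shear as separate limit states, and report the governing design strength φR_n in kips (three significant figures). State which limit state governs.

Bolt shear: A_b = π·1²/4 = 0.7854 in²; R_n = 68 × 0.7854 × 5 × 1 = 267 kips → 0.75 × 267 = 200 kips.
Bearing: edge l_c = 1.812, r_n = 95.16 kips; interior l_c = 2.375, r_n = 105 kips; R_n = 95.16 + 4·105 = 515.2 kips → 386 kips.
Block shear: A_gv = 10.23, A_nv = 6.895, A_nt = 0.8008 in²; R_n = min(0.6F_uA_nv, 0.6F_yA_gv) + U_bs·F_u·A_nt = 345.6 kips → 259 kips.
Bolt shear governs: 200 kips.

200 kips (bolt shear governs)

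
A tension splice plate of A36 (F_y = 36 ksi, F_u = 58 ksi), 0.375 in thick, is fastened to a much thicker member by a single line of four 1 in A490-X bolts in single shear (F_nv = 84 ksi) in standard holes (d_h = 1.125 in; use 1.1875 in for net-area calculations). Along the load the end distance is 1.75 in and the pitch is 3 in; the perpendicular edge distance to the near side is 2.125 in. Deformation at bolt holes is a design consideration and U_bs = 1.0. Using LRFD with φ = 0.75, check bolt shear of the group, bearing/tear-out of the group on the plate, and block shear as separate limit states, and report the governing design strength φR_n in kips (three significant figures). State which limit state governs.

89.5 kips (block shear governs)

Bolt shear: A_b = π·1²/4 = 0.7854 in²; R_n = 84 × 0.7854 × 4 × 1 = 263.9 kips → 0.75 × 263.9 = 198 kips.
Bearing: edge l_c = 1.188, r_n = 30.99 kips; interior l_c = 1.875, r_n = 48.94 kips; R_n = 30.99 + 3·48.94 = 177.8 kips → 133 kips.
Block shear: A_gv = 4.031, A_nv = 2.473, A_nt = 0.5742 in²; R_n = min(0.6F_uA_nv, 0.6F_yA_gv) + U_bs·F_u·A_nt = 119.4 kips → 89.5 kips.
Block shear governs: 89.5 kips.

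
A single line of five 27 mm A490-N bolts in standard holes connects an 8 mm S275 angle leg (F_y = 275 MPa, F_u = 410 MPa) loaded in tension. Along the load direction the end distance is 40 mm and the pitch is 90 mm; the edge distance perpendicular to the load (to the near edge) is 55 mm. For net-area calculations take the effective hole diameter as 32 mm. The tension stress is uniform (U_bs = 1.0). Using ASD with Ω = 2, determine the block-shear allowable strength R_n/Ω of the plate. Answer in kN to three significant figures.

316 kN

Shear plane L_v = 40 + 4·90 = 400 mm; A_gv = 400 × 8 = 3200 mm².
A_nv = (400 − 4.5·32) × 8 = 2048 mm².
A_nt = (55 − 0.5·32) × 8 = 312 mm².
0.6 F_u A_nv = 503.8 kN; 0.6 F_y A_gv = 528 kN → shear rupture governs the shear term.
R_n = 503.8 + 1.0 × 410 × 312 / 1000 = 631.7 kN.
Allowable strength R_n/Ω = 631.7 / 2 = 316 kN.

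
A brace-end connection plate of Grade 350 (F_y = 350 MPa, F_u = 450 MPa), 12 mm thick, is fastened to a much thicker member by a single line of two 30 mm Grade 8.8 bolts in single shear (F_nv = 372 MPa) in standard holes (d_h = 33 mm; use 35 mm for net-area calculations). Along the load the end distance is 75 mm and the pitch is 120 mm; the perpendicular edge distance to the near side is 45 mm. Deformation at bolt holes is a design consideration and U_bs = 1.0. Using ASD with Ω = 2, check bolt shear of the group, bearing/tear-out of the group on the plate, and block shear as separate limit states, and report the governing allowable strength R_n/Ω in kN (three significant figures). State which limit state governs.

263 kN (bolt shear governs)

Bolt shear: A_b = π·30²/4 = 706.9 mm²; R_n = 372 × 706.9 × 2 × 1 / 1000 = 525.9 kN → 525.9 / 2 = 263 kN.
Bearing: edge l_c = 58.5, r_n = 379.1 kN; interior l_c = 87, r_n = 388.8 kN; R_n = 379.1 + 1·388.8 = 767.9 kN → 384 kN.
Block shear: A_gv = 2340, A_nv = 1710, A_nt = 330 mm²; R_n = min(0.6F_uA_nv, 0.6F_yA_gv) + U_bs·F_u·A_nt = 610.2 kN → 305 kN.
Bolt shear governs: 263 kN.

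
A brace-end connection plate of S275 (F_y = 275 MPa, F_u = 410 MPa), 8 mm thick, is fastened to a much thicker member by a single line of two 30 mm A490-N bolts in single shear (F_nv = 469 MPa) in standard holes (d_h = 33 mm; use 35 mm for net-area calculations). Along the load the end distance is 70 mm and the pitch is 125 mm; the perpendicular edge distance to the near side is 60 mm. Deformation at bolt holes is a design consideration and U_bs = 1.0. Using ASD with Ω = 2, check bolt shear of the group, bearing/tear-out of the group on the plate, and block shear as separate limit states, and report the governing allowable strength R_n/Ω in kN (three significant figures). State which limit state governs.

198 kN (block shear governs)

Bolt shear: A_b = π·30²/4 = 706.9 mm²; R_n = 469 × 706.9 × 2 × 1 / 1000 = 663 kN → 663 / 2 = 332 kN.
Bearing: edge l_c = 53.5, r_n = 210.6 kN; interior l_c = 92, r_n = 236.2 kN; R_n = 210.6 + 1·236.2 = 446.7 kN → 223 kN.
Block shear: A_gv = 1560, A_nv = 1140, A_nt = 340 mm²; R_n = min(0.6F_uA_nv, 0.6F_yA_gv) + U_bs·F_u·A_nt = 396.8 kN → 198 kN.
Block shear governs: 198 kN.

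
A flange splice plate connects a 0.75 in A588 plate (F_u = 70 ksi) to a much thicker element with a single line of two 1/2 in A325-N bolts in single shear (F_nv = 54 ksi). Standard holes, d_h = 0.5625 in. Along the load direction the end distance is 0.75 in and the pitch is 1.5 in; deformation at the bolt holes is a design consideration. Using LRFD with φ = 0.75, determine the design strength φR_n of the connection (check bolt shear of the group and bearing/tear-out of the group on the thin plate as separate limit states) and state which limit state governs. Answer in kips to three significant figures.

15.9 kips (bolt shear governs)

Bolt shear: A_b = π·0.5²/4 = 0.1963 in²; R_n = 54 × 0.1963 × 2 × 1 = 21.21 kips → 0.75 × 21.21 = 15.9 kips.
Bearing (1.2 l_c t F_u ≤ 2.4 d t F_u): upper limit = 2.4·0.5·0.75·70 = 63 kips.
  Edge l_c = 0.75 − 0.5625/2 = 0.4688 → r_n = 29.53 kips; interior l_c = 1.5 − 0.5625 = 0.9375 → r_n = 59.06 kips.
  R_n,bearing = 1·29.53 + 1·59.06 = 88.59 kips → 0.75 × 88.59 = 66.4 kips.
Bolt shear governs: 15.9 kips.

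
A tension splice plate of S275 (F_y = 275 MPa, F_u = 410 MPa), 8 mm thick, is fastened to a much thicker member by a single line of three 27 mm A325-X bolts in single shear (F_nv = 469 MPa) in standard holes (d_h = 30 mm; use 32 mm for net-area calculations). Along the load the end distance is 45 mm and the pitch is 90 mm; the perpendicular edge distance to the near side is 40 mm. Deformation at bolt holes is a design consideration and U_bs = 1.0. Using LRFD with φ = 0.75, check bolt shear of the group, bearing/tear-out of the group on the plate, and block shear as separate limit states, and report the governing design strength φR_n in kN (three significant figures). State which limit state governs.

Bolt shear: A_b = π·27²/4 = 572.6 mm²; R_n = 469 × 572.6 × 3 × 1 / 1000 = 805.6 kN → 0.75 × 805.6 = 604 kN.
Bearing: edge l_c = 30, r_n = 118.1 kN; interior l_c = 60, r_n = 212.5 kN; R_n = 118.1 + 2·212.5 = 543.2 kN → 407 kN.
Block shear: A_gv = 1800, A_nv = 1160, A_nt = 192 mm²; R_n = min(0.6F_uA_nv, 0.6F_yA_gv) + U_bs·F_u·A_nt = 364.1 kN → 273 kN.
Block shear governs: 273 kN.

273 kN (block shear governs)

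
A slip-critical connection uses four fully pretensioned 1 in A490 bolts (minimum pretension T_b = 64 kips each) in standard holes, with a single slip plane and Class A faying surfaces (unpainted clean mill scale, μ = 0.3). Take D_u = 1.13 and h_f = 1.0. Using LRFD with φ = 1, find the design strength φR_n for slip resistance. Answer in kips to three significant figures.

86.8 kips

R_n = μ · D_u · h_f · T_b · n_s · n_b = 0.3 × 1.13 × 1.0 × 64 × 1 × 4 = 86.78 kips.
Design strength φR_n = 1 × 86.78 = 86.8 kips.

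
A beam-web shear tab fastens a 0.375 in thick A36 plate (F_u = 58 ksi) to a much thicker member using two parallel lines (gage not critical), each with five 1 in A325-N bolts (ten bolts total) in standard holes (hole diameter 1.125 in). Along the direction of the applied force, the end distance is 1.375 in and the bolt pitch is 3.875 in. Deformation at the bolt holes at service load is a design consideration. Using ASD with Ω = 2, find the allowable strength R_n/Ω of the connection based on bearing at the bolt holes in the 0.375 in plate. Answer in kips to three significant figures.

Per bolt r_n = 1.2 l_c t F_u ≤ 2.4 d t F_u; upper limit = 2.4 × 1 × 0.375 × 58 = 52.2 kips.
Edge bolt: l_c = 1.375 − 1.125/2 = 0.8125 in → 1.2 × 0.8125 × 0.375 × 58 = 21.21 → r_n = 21.21 kips.
Interior bolts: l_c = 3.875 − 1.125 = 2.75 in → 1.2 × 2.75 × 0.375 × 58 = 71.77 → r_n = 52.2 kips.
R_n = 2 × 21.21 + 8 × 52.2 = 460 kips.
Allowable strength R_n/Ω = 460 / 2 = 230 kips.

230 kips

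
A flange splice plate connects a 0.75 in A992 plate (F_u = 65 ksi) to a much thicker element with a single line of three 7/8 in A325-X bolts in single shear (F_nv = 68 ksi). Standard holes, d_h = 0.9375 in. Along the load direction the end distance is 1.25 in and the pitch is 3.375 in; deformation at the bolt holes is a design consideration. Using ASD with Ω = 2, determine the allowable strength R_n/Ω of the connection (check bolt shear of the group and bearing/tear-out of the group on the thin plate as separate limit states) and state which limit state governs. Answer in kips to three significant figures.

61.3 kips (bolt shear governs)

Bolt shear: A_b = π·0.875²/4 = 0.6013 in²; R_n = 68 × 0.6013 × 3 × 1 = 122.7 kips → 122.7 / 2 = 61.3 kips.
Bearing (1.2 l_c t F_u ≤ 2.4 d t F_u): upper limit = 2.4·0.875·0.75·65 = 102.4 kips.
  Edge l_c = 1.25 − 0.9375/2 = 0.7812 → r_n = 45.7 kips; interior l_c = 3.375 − 0.9375 = 2.438 → r_n = 102.4 kips.
  R_n,bearing = 1·45.7 + 2·102.4 = 250.5 kips → 250.5 / 2 = 125 kips.
Bolt shear governs: 61.3 kips.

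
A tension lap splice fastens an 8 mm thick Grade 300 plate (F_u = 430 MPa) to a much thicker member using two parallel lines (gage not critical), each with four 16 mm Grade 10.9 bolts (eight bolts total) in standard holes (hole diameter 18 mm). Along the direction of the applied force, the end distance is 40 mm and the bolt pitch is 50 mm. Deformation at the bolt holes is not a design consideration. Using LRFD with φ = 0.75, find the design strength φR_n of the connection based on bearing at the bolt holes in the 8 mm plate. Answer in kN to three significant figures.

983 kN

Per bolt r_n = 1.5 l_c t F_u ≤ 3.0 d t F_u; upper limit = 3.0 × 16 × 8 × 430 / 1000 = 165.1 kN.
Edge bolt: l_c = 40 − 18/2 = 31 mm → 1.5 × 31 × 8 × 430 / 1000 = 160 → r_n = 160 kN.
Interior bolts: l_c = 50 − 18 = 32 mm → 1.5 × 32 × 8 × 430 / 1000 = 165.1 → r_n = 165.1 kN.
R_n = 2 × 160 + 6 × 165.1 = 1311 kN.
Design strength φR_n = 0.75 × 1311 = 983 kN.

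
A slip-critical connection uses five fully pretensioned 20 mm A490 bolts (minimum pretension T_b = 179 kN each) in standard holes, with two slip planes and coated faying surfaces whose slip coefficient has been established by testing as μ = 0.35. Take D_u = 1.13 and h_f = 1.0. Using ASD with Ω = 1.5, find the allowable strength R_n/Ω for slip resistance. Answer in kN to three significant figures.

472 kN

R_n = μ · D_u · h_f · T_b · n_s · n_b = 0.35 × 1.13 × 1.0 × 179 × 2 × 5 = 707.9 kN.
Allowable strength R_n/Ω = 707.9 / 1.5 = 472 kN.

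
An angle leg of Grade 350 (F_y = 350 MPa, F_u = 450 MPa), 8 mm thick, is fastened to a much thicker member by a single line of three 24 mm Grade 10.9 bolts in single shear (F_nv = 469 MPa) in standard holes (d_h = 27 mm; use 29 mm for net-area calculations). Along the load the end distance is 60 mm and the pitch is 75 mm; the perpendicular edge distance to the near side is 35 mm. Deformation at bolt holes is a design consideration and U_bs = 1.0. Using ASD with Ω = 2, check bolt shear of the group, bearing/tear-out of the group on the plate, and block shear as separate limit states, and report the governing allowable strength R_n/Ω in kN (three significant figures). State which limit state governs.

185 kN (block shear governs)

Bolt shear: A_b = π·24²/4 = 452.4 mm²; R_n = 469 × 452.4 × 3 × 1 / 1000 = 636.5 kN → 636.5 / 2 = 318 kN.
Bearing: edge l_c = 46.5, r_n = 200.9 kN; interior l_c = 48, r_n = 207.4 kN; R_n = 200.9 + 2·207.4 = 615.6 kN → 308 kN.
Block shear: A_gv = 1680, A_nv = 1100, A_nt = 164 mm²; R_n = min(0.6F_uA_nv, 0.6F_yA_gv) + U_bs·F_u·A_nt = 370.8 kN → 185 kN.
Block shear governs: 185 kN.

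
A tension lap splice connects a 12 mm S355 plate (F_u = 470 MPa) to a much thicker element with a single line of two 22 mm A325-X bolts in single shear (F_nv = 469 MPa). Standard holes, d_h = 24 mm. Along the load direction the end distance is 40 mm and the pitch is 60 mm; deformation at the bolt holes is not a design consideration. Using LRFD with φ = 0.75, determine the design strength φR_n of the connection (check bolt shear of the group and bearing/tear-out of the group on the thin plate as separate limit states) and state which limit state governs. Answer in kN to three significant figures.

267 kN (bolt shear governs)

Bolt shear: A_b = π·22²/4 = 380.1 mm²; R_n = 469 × 380.1 × 2 × 1 / 1000 = 356.6 kN → 0.75 × 356.6 = 267 kN.
Bearing (1.5 l_c t F_u ≤ 3.0 d t F_u): upper limit = 3.0·22·12·470 / 1000 = 372.2 kN.
  Edge l_c = 40 − 24/2 = 28 → r_n = 236.9 kN; interior l_c = 60 − 24 = 36 → r_n = 304.6 kN.
  R_n,bearing = 1·236.9 + 1·304.6 = 541.4 kN → 0.75 × 541.4 = 406 kN.
Bolt shear governs: 267 kN.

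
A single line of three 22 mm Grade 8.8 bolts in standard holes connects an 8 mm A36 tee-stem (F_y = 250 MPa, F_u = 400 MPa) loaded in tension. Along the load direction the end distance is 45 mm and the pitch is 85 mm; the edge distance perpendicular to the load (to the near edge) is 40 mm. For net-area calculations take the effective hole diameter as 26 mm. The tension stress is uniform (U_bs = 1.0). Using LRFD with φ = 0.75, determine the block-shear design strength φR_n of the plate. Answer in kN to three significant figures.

258 kN

Shear plane L_v = 45 + 2·85 = 215 mm; A_gv = 215 × 8 = 1720 mm².
A_nv = (215 − 2.5·26) × 8 = 1200 mm².
A_nt = (40 − 0.5·26) × 8 = 216 mm².
0.6 F_u A_nv = 288 kN; 0.6 F_y A_gv = 258 kN → shear yielding governs the shear term.
R_n = 258 + 1.0 × 400 × 216 / 1000 = 344.4 kN.
Design strength φR_n = 0.75 × 344.4 = 258 kN.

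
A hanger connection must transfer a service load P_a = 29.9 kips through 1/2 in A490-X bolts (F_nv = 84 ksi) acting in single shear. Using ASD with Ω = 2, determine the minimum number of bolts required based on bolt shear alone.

A_b = π·0.5²/4 = 0.1963 in².
Per-bolt allowable strength R_n/Ω = 84 × 0.1963 × 1 / 2 = 8.247 kips.
n ≥ 29.9 / 8.247 = 3.626 → use 4 bolts.

4 bolts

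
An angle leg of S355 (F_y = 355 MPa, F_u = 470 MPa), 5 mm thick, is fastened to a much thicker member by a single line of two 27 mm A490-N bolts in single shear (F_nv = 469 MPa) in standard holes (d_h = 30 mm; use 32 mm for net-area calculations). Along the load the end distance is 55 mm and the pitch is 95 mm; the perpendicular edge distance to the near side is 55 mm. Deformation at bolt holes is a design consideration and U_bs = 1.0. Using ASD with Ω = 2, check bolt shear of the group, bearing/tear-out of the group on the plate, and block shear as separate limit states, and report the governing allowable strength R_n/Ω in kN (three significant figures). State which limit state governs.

118 kN (block shear governs)

Bolt shear: A_b = π·27²/4 = 572.6 mm²; R_n = 469 × 572.6 × 2 × 1 / 1000 = 537.1 kN → 537.1 / 2 = 269 kN.
Bearing: edge l_c = 40, r_n = 112.8 kN; interior l_c = 65, r_n = 152.3 kN; R_n = 112.8 + 1·152.3 = 265.1 kN → 133 kN.
Block shear: A_gv = 750, A_nv = 510, A_nt = 195 mm²; R_n = min(0.6F_uA_nv, 0.6F_yA_gv) + U_bs·F_u·A_nt = 235.5 kN → 118 kN.
Block shear governs: 118 kN.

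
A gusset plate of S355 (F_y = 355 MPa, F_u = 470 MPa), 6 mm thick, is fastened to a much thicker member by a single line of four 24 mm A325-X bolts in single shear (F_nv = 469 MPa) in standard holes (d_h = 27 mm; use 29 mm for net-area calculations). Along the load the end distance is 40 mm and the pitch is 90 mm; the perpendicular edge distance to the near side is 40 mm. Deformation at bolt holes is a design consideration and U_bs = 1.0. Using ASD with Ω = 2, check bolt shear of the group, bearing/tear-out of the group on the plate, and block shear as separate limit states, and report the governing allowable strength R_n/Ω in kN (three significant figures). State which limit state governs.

212 kN (block shear governs)

Bolt shear: A_b = π·24²/4 = 452.4 mm²; R_n = 469 × 452.4 × 4 × 1 / 1000 = 848.7 kN → 848.7 / 2 = 424 kN.
Bearing: edge l_c = 26.5, r_n = 89.68 kN; interior l_c = 63, r_n = 162.4 kN; R_n = 89.68 + 3·162.4 = 577 kN → 288 kN.
Block shear: A_gv = 1860, A_nv = 1251, A_nt = 153 mm²; R_n = min(0.6F_uA_nv, 0.6F_yA_gv) + U_bs·F_u·A_nt = 424.7 kN → 212 kN.
Block shear governs: 212 kN.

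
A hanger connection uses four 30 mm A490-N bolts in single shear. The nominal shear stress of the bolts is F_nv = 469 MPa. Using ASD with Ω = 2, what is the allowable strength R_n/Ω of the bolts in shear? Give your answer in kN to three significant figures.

663 kN

A_b = π × 30² / 4 = 706.9 mm².
R_n = F_nv · A_b · n · n_s = 469 × 706.9 × 4 × 1 / 1000 = 1326 kN.
Allowable strength R_n/Ω = 1326 / 2 = 663 kN.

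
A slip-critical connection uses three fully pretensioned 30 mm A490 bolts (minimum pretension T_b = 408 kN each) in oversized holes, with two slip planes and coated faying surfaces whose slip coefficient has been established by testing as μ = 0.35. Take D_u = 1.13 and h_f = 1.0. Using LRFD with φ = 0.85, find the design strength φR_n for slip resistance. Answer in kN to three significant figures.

R_n = μ · D_u · h_f · T_b · n_s · n_b = 0.35 × 1.13 × 1.0 × 408 × 2 × 3 = 968.2 kN.
Design strength φR_n = 0.85 × 968.2 = 823 kN.

823 kN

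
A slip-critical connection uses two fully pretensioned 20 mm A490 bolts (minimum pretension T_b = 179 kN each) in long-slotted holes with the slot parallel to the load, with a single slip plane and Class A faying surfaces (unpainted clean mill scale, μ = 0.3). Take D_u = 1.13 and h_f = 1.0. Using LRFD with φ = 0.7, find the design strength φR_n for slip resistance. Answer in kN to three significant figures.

R_n = μ · D_u · h_f · T_b · n_s · n_b = 0.3 × 1.13 × 1.0 × 179 × 1 × 2 = 121.4 kN.
Design strength φR_n = 0.7 × 121.4 = 85 kN.

85 kN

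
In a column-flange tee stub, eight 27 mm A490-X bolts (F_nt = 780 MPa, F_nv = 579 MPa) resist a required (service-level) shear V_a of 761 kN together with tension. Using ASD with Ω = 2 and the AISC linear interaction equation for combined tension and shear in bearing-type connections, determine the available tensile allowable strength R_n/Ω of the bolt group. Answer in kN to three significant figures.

A_b = π·27²/4 = 572.6 mm²; f_rv = 761 × 1000 / (8 × 572.6) = 166.1 MPa.
F'_nt = 1.3 F_nt − (Ω F_nt / F_nv) f_rv = 1.3·780 − (2·780/579)·166.1 = 566.4 MPa, capped at F_nt → F'_nt = 566.4 MPa.
R_n = F'_nt · A_b · n = 566.4 × 572.6 × 8 / 1000 = 2594 kN.
Allowable strength R_n/Ω = 2594 / 2 = 1300 kN.

1300 kN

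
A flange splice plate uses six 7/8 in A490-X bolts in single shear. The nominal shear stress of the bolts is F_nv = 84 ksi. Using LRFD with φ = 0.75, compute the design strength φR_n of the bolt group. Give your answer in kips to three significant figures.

A_b = π × 0.875² / 4 = 0.6013 in².
R_n = F_nv · A_b · n · n_s = 84 × 0.6013 × 6 × 1 = 303.1 kips.
Design strength φR_n = 0.75 × 303.1 = 227 kips.

227 kips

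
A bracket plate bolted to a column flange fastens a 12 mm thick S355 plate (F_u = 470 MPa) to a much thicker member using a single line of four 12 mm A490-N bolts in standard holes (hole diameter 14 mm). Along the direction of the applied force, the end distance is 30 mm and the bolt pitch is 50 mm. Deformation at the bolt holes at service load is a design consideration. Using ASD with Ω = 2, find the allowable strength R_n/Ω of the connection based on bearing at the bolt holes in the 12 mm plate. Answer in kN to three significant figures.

321 kN

Per bolt r_n = 1.2 l_c t F_u ≤ 2.4 d t F_u; upper limit = 2.4 × 12 × 12 × 470 / 1000 = 162.4 kN.
Edge bolt: l_c = 30 − 14/2 = 23 mm → 1.2 × 23 × 12 × 470 / 1000 = 155.7 → r_n = 155.7 kN.
Interior bolts: l_c = 50 − 14 = 36 mm → 1.2 × 36 × 12 × 470 / 1000 = 243.6 → r_n = 162.4 kN.
R_n = 1 × 155.7 + 3 × 162.4 = 643 kN.
Allowable strength R_n/Ω = 643 / 2 = 321 kN.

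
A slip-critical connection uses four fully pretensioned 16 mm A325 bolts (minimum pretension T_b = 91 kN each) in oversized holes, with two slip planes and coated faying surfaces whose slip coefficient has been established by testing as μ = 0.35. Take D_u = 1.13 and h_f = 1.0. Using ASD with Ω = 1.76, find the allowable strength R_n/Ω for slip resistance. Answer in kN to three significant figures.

164 kN

R_n = μ · D_u · h_f · T_b · n_s · n_b = 0.35 × 1.13 × 1.0 × 91 × 2 × 4 = 287.9 kN.
Allowable strength R_n/Ω = 287.9 / 1.76 = 164 kN.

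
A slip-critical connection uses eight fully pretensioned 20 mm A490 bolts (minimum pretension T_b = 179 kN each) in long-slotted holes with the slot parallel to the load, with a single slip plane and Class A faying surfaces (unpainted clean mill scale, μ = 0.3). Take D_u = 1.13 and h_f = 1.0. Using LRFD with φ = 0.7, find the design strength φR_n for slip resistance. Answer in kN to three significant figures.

340 kN

R_n = μ · D_u · h_f · T_b · n_s · n_b = 0.3 × 1.13 × 1.0 × 179 × 1 × 8 = 485.4 kN.
Design strength φR_n = 0.7 × 485.4 = 340 kN.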